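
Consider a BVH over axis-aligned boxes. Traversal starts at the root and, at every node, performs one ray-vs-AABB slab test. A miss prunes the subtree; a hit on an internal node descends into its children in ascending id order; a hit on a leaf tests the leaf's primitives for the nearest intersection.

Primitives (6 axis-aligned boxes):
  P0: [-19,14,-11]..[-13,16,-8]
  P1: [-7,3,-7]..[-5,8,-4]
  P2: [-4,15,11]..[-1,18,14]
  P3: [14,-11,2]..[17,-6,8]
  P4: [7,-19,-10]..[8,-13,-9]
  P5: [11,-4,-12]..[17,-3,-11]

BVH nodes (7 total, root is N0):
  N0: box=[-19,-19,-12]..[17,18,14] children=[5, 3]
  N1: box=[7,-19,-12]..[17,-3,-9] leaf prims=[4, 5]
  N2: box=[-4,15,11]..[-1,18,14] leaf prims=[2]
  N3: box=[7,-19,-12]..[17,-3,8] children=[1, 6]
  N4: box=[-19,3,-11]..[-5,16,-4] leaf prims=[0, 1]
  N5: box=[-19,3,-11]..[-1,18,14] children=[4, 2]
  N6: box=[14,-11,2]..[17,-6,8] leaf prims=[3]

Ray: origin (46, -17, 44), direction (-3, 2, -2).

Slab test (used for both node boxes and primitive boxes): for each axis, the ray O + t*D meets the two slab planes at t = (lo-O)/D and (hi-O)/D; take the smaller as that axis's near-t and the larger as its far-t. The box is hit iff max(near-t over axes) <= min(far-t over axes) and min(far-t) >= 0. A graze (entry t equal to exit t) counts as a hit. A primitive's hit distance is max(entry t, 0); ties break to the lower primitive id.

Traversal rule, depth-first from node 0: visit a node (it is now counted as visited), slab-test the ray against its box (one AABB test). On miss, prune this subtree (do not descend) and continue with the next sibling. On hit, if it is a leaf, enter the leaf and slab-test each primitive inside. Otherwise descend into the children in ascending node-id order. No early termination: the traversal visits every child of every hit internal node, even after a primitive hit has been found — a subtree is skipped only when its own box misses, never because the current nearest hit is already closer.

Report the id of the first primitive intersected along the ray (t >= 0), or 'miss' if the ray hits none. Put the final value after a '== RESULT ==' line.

Traverse from the root:
N0 x:[29/3,65/3] y:[-1,35/2] z:[15,28] -> hit [15,35/2], descend [3, 5]
  N3 x:[29/3,13] y:[-1,7] z:[18,28] -> miss, prune
  N5 x:[47/3,65/3] y:[10,35/2] z:[15,55/2] -> hit [47/3,35/2], descend [2, 4]
    N2 x:[47/3,50/3] y:[16,35/2] z:[15,33/2] -> hit [16,33/2] leaf, test {P2@t=16}
    N4 x:[17,65/3] y:[10,33/2] z:[24,55/2] -> miss, prune

Visited [0, 3, 5, 2, 4]. Tests: 5 box, 1 leaf. Nearest: P2.

== RESULT ==
2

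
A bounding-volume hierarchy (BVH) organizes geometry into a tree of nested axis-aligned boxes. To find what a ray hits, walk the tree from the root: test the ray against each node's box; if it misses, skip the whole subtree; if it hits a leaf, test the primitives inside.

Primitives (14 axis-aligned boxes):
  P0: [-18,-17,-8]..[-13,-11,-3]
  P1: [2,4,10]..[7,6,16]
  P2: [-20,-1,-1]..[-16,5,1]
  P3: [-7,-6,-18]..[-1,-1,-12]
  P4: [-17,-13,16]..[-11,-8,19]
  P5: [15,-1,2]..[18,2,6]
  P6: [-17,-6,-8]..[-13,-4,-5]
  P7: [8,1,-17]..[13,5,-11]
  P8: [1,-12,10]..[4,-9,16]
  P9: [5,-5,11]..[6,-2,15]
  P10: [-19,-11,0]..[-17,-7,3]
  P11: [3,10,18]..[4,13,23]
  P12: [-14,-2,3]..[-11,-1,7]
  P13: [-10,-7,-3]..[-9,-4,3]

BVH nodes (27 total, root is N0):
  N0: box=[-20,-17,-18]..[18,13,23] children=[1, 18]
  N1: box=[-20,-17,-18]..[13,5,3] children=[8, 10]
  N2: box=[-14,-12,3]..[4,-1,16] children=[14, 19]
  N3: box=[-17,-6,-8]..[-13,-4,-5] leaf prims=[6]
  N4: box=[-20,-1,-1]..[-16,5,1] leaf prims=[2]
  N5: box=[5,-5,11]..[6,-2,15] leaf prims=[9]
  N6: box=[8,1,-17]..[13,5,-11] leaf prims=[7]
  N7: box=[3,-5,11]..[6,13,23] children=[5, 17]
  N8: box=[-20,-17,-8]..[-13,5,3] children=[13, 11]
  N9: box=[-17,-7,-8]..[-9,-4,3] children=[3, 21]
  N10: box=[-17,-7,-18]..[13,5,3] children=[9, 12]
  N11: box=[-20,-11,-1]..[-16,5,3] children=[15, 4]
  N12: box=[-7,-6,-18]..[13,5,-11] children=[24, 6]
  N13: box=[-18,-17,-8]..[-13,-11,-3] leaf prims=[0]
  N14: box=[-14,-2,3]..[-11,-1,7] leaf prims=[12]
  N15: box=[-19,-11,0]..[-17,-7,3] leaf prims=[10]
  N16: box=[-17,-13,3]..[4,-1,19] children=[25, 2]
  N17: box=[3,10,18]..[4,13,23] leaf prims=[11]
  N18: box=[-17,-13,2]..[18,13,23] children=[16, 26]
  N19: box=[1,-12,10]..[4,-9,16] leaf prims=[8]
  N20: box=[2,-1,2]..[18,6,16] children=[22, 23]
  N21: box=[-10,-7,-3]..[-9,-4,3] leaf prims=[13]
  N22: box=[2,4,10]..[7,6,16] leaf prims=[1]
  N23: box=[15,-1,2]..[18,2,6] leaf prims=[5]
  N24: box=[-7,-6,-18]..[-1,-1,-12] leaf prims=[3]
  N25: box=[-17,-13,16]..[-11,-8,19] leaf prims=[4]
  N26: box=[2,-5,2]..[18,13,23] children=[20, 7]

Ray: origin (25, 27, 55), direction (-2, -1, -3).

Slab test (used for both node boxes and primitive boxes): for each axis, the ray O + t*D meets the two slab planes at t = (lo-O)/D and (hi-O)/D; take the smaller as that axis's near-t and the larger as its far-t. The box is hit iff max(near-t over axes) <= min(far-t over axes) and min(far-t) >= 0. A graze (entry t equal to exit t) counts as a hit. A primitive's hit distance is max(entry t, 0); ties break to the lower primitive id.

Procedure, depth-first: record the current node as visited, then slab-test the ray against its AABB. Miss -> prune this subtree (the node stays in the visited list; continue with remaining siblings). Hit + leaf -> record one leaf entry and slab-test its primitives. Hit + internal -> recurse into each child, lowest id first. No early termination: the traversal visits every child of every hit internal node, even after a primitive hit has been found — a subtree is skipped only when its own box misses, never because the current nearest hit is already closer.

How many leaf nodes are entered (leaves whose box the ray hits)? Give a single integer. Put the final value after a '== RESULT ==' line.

Traverse from the root:
N0 x:[7/2,45/2] y:[14,44] z:[32/3,73/3] -> hit [14,45/2], descend [1, 18]
  N1 x:[6,45/2] y:[22,44] z:[52/3,73/3] -> hit [22,45/2], descend [8, 10]
    N8 x:[19,45/2] y:[22,44] z:[52/3,21] -> miss, prune
    N10 x:[6,21] y:[22,34] z:[52/3,73/3] -> miss, prune
  N18 x:[7/2,21] y:[14,40] z:[32/3,53/3] -> hit [14,53/3], descend [16, 26]
    N16 x:[21/2,21] y:[28,40] z:[12,52/3] -> miss, prune
    N26 x:[7/2,23/2] y:[14,32] z:[32/3,53/3] -> miss, prune

7 AABB tests over nodes [0, 1, 8, 10, 18, 16, 26]; 0 leaves entered; closest miss.

== RESULT ==
0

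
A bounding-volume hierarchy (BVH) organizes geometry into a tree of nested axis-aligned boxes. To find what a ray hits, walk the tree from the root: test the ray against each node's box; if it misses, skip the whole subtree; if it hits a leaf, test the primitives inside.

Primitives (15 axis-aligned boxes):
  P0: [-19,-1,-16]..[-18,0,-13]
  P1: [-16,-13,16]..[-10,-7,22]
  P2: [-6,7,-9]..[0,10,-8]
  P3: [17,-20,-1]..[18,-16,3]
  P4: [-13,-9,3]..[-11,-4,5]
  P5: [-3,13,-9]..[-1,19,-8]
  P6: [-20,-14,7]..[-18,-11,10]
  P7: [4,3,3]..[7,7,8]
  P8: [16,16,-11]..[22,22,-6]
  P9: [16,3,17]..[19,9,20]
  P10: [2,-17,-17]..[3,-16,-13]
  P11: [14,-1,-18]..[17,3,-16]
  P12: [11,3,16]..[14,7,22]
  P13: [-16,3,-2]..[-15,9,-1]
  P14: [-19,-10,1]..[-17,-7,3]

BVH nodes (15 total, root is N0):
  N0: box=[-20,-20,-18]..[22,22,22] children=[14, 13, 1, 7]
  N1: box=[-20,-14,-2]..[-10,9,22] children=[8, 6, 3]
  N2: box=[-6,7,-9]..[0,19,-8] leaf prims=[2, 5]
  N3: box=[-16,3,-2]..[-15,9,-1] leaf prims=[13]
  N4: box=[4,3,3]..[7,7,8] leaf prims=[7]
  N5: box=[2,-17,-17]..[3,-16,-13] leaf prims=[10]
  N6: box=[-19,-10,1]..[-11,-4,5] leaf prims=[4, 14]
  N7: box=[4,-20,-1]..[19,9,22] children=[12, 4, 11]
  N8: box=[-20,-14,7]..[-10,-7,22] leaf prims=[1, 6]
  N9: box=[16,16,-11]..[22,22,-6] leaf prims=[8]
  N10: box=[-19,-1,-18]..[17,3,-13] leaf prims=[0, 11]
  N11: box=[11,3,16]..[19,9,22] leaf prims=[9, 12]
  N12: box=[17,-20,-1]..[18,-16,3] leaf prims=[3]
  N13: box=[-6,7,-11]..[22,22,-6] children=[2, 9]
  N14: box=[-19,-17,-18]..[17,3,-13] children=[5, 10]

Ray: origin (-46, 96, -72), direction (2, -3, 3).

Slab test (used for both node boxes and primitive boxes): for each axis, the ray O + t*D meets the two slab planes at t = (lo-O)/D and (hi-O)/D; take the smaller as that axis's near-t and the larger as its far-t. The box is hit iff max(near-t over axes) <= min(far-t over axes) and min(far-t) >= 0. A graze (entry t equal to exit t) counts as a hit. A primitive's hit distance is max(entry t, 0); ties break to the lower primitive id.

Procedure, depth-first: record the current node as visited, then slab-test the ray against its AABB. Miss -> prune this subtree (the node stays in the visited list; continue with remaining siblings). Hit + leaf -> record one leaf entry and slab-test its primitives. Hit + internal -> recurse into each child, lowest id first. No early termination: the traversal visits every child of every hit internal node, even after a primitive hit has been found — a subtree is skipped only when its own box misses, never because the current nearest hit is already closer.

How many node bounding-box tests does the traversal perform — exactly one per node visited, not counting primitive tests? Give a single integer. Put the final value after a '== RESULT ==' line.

Traverse from the root:
N0 x:[13,34] y:[74/3,116/3] z:[18,94/3] -> hit [74/3,94/3], descend [1, 7, 13, 14]
  N1 x:[13,18] y:[29,110/3] z:[70/3,94/3] -> miss, prune
  N7 x:[25,65/2] y:[29,116/3] z:[71/3,94/3] -> hit [29,94/3], descend [4, 11, 12]
    N4 x:[25,53/2] y:[89/3,31] z:[25,80/3] -> miss, prune
    N11 x:[57/2,65/2] y:[29,31] z:[88/3,94/3] -> hit [88/3,31] leaf, test {P9(miss), P12@t=89/3}
    N12 x:[63/2,32] y:[112/3,116/3] z:[71/3,25] -> miss, prune
  N13 x:[20,34] y:[74/3,89/3] z:[61/3,22] -> miss, prune
  N14 x:[27/2,63/2] y:[31,113/3] z:[18,59/3] -> miss, prune

Visited [0, 1, 7, 4, 11, 12, 13, 14]. Tests: 8 box, 1 leaf. Nearest: P12.

== RESULT ==
8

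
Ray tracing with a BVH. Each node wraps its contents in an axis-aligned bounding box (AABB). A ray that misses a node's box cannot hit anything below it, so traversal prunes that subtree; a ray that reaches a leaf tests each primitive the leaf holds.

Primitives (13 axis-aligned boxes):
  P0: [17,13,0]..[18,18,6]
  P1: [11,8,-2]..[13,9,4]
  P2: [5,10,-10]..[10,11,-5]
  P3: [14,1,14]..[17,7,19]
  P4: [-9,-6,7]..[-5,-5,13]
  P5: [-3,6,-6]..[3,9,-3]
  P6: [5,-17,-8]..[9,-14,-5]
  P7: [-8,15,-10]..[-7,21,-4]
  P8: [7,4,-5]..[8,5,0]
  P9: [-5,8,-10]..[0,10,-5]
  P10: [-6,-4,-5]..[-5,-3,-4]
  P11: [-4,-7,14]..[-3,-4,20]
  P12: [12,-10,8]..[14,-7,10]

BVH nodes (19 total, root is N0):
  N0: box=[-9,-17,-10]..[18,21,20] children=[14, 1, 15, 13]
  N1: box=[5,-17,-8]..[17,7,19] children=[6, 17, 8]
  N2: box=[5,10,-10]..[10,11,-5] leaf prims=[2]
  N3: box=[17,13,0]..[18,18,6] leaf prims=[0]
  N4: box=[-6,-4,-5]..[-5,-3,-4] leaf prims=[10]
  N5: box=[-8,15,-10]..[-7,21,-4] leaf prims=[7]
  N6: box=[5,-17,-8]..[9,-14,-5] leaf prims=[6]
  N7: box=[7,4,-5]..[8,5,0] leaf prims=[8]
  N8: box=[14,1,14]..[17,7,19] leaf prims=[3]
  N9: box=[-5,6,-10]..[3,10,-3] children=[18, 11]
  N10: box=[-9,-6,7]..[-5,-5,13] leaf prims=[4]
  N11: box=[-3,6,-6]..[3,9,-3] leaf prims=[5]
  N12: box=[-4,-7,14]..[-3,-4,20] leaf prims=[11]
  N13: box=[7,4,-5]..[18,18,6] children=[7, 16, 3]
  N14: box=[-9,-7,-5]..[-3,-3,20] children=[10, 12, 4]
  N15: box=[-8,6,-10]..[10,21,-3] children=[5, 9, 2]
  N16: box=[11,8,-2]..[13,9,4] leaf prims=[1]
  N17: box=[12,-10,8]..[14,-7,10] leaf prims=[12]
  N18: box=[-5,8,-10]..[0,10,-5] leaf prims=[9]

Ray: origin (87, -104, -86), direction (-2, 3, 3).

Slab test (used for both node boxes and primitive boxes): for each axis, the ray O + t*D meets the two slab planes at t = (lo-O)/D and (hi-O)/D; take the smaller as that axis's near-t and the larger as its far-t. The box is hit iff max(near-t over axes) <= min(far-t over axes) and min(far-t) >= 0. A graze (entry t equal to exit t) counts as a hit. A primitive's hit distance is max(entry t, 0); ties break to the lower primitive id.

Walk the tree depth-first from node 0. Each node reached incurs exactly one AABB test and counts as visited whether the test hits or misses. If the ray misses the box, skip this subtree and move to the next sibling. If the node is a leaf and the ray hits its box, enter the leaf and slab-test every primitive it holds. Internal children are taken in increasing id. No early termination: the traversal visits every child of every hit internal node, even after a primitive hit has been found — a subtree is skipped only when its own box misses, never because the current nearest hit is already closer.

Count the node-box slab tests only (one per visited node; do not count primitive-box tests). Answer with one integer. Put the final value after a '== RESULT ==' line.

Walk:
N0 x:[69/2,48] y:[29,125/3] z:[76/3,106/3] -> hit [69/2,106/3], descend [1, 13, 14, 15]
  N1 x:[35,41] y:[29,37] z:[26,35] -> hit [35,35], descend [6, 8, 17]
    N6 x:[39,41] y:[29,30] z:[26,27] -> miss, prune
    N8 x:[35,73/2] y:[35,37] z:[100/3,35] -> hit [35,35] leaf, test {P3@t=35}
    N17 x:[73/2,75/2] y:[94/3,97/3] z:[94/3,32] -> miss, prune
  N13 x:[69/2,40] y:[36,122/3] z:[27,92/3] -> miss, prune
  N14 x:[45,48] y:[97/3,101/3] z:[27,106/3] -> miss, prune
  N15 x:[77/2,95/2] y:[110/3,125/3] z:[76/3,83/3] -> miss, prune

Visited [0, 1, 6, 8, 17, 13, 14, 15]. Tests: 8 box, 1 leaf. Nearest: P3.

== RESULT ==
8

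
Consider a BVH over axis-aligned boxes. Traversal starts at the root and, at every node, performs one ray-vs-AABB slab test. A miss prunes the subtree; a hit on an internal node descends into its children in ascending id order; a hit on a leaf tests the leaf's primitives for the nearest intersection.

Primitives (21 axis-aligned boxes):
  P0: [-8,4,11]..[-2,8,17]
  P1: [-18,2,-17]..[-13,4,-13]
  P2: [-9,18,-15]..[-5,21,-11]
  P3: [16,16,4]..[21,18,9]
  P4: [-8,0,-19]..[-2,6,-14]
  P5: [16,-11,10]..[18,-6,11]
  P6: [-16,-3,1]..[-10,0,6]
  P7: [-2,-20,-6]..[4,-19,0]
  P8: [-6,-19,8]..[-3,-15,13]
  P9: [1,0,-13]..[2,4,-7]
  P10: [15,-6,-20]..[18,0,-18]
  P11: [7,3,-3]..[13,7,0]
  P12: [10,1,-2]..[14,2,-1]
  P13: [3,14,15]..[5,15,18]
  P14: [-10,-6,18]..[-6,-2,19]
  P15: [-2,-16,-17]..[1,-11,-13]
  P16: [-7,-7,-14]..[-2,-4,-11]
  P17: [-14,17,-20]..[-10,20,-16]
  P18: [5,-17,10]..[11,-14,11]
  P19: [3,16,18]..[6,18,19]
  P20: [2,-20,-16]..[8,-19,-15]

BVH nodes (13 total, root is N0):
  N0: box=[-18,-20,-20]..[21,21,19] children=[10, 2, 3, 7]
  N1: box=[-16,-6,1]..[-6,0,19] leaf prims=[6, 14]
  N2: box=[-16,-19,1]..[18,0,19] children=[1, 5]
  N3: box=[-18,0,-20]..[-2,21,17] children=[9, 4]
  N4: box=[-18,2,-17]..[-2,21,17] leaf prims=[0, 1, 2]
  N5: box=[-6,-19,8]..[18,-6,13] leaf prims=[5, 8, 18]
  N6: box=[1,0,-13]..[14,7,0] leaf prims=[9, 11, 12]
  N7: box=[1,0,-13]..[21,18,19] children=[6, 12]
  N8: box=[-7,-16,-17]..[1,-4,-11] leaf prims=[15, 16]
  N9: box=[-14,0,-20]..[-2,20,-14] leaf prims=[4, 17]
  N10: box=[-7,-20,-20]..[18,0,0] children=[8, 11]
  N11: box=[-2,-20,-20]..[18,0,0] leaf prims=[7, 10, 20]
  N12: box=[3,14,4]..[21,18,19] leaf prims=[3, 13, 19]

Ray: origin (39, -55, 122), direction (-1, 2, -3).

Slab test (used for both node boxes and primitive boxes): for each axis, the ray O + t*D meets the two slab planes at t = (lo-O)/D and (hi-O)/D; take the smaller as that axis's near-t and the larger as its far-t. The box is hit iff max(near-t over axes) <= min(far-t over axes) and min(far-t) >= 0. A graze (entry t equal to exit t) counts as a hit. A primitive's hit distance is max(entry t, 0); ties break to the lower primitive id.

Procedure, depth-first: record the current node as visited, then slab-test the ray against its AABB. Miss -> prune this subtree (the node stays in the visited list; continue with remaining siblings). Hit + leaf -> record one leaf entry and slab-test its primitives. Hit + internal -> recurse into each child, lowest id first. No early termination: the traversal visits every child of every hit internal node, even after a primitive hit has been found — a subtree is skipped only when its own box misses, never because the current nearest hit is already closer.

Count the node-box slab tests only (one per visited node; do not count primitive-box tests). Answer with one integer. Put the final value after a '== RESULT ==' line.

Trace the traversal:
N0 x:[18,57] y:[35/2,38] z:[103/3,142/3] -> hit [103/3,38], descend [2, 3, 7, 10]
  N2 x:[21,55] y:[18,55/2] z:[103/3,121/3] -> miss, prune
  N3 x:[41,57] y:[55/2,38] z:[35,142/3] -> miss, prune
  N7 x:[18,38] y:[55/2,73/2] z:[103/3,45] -> hit [103/3,73/2], descend [6, 12]
    N6 x:[25,38] y:[55/2,31] z:[122/3,45] -> miss, prune
    N12 x:[18,36] y:[69/2,73/2] z:[103/3,118/3] -> hit [69/2,36] leaf, test {P3(miss), P13@t=104/3, P19(miss)}
  N10 x:[21,46] y:[35/2,55/2] z:[122/3,142/3] -> miss, prune

Visited [0, 2, 3, 7, 6, 12, 10]. Tests: 7 box, 1 leaf. Nearest: P13.

== RESULT ==
7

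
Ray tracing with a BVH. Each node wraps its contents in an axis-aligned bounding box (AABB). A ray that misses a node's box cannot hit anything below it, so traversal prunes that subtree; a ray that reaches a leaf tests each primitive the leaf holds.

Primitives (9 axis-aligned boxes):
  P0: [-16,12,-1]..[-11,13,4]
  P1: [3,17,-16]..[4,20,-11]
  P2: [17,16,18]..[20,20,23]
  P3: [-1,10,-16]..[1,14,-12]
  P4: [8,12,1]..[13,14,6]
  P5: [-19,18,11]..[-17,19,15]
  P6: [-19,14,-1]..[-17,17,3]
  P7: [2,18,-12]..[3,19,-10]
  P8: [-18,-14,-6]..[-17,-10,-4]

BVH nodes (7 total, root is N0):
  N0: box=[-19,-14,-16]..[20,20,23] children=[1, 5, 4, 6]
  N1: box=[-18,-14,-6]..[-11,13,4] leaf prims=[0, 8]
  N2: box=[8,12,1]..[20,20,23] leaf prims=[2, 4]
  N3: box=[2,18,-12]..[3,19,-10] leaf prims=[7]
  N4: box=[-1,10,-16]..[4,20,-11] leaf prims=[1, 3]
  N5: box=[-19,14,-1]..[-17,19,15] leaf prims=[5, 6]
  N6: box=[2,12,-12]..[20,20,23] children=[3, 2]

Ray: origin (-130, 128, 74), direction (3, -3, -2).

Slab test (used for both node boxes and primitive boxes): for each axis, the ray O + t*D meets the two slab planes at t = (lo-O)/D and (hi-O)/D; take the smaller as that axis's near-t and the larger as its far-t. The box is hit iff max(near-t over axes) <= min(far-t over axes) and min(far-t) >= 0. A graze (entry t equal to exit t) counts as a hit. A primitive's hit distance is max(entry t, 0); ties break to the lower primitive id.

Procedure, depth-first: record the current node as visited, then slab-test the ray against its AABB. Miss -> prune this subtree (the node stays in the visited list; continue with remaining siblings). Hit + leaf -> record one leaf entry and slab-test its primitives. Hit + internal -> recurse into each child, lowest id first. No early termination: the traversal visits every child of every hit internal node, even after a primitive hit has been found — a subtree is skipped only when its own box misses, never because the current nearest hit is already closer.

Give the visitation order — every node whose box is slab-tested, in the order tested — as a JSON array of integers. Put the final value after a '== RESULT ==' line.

Walk:
N0 x:[37,50] y:[36,142/3] z:[51/2,45] -> hit [37,45], descend [1, 4, 5, 6]
  N1 x:[112/3,119/3] y:[115/3,142/3] z:[35,40] -> hit [115/3,119/3] leaf, test {P0(miss), P8(miss)}
  N4 x:[43,134/3] y:[36,118/3] z:[85/2,45] -> miss, prune
  N5 x:[37,113/3] y:[109/3,38] z:[59/2,75/2] -> hit [37,75/2] leaf, test {P5(miss), P6@t=37}
  N6 x:[44,50] y:[36,116/3] z:[51/2,43] -> miss, prune

5 AABB tests over nodes [0, 1, 4, 5, 6]; 2 leaves entered; closest P6.

== RESULT ==
[0, 1, 4, 5, 6]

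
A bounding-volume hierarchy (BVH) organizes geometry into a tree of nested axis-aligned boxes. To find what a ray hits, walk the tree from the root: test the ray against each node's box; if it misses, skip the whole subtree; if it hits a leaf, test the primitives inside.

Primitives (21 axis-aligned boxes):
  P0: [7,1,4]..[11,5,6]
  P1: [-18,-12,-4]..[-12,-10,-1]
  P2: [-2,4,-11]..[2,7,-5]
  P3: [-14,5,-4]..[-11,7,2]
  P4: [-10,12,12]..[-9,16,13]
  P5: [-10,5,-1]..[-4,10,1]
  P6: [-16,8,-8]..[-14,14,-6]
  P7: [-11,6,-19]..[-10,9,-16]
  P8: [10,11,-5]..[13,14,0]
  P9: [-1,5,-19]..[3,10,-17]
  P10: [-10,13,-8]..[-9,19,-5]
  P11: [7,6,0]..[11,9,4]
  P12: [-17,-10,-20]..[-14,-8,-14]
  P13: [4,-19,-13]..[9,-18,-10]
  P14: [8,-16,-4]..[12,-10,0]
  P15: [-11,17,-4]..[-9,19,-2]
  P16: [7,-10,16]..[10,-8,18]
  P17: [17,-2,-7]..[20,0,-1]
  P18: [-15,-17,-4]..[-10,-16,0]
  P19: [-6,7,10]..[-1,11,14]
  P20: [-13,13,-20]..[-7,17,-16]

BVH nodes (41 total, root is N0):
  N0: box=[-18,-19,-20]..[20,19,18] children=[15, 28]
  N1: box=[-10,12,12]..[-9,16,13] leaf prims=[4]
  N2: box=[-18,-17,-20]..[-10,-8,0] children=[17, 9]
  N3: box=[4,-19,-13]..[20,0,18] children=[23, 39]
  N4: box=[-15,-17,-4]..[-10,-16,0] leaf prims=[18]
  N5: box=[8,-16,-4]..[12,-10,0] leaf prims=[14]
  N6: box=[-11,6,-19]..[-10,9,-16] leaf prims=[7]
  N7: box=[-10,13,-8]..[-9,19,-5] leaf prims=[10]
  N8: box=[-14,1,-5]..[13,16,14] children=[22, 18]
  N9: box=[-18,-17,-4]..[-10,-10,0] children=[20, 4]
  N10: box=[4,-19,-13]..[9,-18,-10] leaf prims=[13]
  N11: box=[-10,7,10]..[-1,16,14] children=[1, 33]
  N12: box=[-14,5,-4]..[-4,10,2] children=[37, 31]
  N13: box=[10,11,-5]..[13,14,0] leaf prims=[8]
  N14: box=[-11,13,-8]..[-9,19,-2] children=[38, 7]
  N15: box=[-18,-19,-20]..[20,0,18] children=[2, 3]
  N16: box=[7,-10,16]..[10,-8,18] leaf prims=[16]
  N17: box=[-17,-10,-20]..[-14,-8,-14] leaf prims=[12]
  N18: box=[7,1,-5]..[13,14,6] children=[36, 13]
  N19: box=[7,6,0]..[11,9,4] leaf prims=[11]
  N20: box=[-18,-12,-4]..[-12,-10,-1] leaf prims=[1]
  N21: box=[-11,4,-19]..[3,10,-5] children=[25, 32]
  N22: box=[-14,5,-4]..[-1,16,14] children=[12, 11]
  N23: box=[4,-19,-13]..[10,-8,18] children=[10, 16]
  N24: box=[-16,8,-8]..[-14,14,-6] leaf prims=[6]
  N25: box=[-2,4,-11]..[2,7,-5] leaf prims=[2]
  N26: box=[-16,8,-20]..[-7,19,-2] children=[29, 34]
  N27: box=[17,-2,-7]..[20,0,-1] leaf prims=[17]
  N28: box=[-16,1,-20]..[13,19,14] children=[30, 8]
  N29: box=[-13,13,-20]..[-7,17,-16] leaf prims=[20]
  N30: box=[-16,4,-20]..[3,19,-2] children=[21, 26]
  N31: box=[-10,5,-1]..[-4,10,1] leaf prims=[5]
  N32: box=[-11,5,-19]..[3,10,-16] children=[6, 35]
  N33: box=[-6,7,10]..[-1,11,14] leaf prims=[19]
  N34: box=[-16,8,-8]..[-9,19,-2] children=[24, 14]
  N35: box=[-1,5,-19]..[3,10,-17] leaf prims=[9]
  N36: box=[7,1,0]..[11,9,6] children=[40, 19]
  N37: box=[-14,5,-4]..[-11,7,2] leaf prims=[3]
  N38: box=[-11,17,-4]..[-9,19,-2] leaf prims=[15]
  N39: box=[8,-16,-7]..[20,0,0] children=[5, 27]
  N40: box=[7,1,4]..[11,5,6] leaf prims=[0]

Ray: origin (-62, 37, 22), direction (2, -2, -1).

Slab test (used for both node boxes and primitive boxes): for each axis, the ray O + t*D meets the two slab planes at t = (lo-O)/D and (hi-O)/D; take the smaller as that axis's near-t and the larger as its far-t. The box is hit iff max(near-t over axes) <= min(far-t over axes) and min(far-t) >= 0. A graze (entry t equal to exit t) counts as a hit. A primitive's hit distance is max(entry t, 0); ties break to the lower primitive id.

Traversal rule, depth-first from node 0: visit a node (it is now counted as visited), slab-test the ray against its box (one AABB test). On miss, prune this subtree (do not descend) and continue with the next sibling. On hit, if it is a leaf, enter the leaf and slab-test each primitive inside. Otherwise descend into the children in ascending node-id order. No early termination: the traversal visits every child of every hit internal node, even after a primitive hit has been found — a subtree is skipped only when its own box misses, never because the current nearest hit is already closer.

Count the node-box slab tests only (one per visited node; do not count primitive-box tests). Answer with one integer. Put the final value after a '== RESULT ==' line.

Trace the traversal:
N0 x:[22,41] y:[9,28] z:[4,42] -> hit [22,28], descend [15, 28]
  N15 x:[22,41] y:[37/2,28] z:[4,42] -> hit [22,28], descend [2, 3]
    N2 x:[22,26] y:[45/2,27] z:[22,42] -> hit [45/2,26], descend [9, 17]
      N9 x:[22,26] y:[47/2,27] z:[22,26] -> hit [47/2,26], descend [4, 20]
        N4 x:[47/2,26] y:[53/2,27] z:[22,26] -> miss, prune
        N20 x:[22,25] y:[47/2,49/2] z:[23,26] -> hit [47/2,49/2] leaf, test {P1@t=47/2}
      N17 x:[45/2,24] y:[45/2,47/2] z:[36,42] -> miss, prune
    N3 x:[33,41] y:[37/2,28] z:[4,35] -> miss, prune
  N28 x:[23,75/2] y:[9,18] z:[8,42] -> miss, prune

Visited [0, 15, 2, 9, 4, 20, 17, 3, 28]. Tests: 9 box, 1 leaf. Nearest: P1.

== RESULT ==
9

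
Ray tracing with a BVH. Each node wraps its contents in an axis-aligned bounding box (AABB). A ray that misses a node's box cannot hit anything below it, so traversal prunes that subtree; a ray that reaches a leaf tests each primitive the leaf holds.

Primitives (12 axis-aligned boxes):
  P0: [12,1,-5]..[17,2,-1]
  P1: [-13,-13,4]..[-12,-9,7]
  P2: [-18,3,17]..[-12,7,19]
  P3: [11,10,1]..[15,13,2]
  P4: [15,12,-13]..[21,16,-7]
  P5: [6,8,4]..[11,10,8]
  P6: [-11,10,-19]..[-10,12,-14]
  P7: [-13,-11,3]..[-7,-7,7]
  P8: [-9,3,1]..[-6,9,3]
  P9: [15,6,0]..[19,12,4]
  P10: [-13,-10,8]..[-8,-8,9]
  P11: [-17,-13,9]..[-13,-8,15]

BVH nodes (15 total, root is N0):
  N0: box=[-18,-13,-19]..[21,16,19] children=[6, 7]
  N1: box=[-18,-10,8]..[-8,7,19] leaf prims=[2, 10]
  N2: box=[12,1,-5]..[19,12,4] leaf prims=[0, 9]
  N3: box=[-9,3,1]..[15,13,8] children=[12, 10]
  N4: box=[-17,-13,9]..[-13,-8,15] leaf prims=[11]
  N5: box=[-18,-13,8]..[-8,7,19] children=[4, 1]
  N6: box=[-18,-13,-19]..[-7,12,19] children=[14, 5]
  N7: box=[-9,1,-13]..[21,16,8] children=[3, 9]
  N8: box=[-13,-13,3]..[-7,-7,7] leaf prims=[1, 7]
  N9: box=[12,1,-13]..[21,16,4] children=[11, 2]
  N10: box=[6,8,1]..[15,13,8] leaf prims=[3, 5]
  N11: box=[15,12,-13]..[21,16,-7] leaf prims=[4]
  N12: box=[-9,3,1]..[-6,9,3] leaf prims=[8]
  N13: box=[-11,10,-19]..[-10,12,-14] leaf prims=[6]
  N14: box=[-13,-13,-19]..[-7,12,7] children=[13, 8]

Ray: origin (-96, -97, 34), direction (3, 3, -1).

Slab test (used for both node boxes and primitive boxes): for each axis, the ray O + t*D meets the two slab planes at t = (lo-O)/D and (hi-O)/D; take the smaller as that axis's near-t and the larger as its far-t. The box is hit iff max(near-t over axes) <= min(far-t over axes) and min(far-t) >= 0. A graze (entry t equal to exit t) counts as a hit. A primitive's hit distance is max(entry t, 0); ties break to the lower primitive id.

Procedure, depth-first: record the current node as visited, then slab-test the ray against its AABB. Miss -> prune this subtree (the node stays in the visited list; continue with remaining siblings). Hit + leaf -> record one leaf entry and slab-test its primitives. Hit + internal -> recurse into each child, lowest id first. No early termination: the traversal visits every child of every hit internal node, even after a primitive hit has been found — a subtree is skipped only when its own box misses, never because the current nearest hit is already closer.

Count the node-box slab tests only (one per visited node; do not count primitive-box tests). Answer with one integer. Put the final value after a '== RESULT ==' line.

Trace the traversal:
N0 x:[26,39] y:[28,113/3] z:[15,53] -> hit [28,113/3], descend [6, 7]
  N6 x:[26,89/3] y:[28,109/3] z:[15,53] -> hit [28,89/3], descend [5, 14]
    N5 x:[26,88/3] y:[28,104/3] z:[15,26] -> miss, prune
    N14 x:[83/3,89/3] y:[28,109/3] z:[27,53] -> hit [28,89/3], descend [8, 13]
      N8 x:[83/3,89/3] y:[28,30] z:[27,31] -> hit [28,89/3] leaf, test {P1@t=28, P7@t=86/3}
      N13 x:[85/3,86/3] y:[107/3,109/3] z:[48,53] -> miss, prune
  N7 x:[29,39] y:[98/3,113/3] z:[26,47] -> hit [98/3,113/3], descend [3, 9]
    N3 x:[29,37] y:[100/3,110/3] z:[26,33] -> miss, prune
    N9 x:[36,39] y:[98/3,113/3] z:[30,47] -> hit [36,113/3], descend [2, 11]
      N2 x:[36,115/3] y:[98/3,109/3] z:[30,39] -> hit [36,109/3] leaf, test {P0(miss), P9(miss)}
      N11 x:[37,39] y:[109/3,113/3] z:[41,47] -> miss, prune

Summary -> nodes [0, 6, 5, 14, 8, 13, 7, 3, 9, 2, 11]; box-tests=11; leaf-entries=2; first=P1

== RESULT ==
11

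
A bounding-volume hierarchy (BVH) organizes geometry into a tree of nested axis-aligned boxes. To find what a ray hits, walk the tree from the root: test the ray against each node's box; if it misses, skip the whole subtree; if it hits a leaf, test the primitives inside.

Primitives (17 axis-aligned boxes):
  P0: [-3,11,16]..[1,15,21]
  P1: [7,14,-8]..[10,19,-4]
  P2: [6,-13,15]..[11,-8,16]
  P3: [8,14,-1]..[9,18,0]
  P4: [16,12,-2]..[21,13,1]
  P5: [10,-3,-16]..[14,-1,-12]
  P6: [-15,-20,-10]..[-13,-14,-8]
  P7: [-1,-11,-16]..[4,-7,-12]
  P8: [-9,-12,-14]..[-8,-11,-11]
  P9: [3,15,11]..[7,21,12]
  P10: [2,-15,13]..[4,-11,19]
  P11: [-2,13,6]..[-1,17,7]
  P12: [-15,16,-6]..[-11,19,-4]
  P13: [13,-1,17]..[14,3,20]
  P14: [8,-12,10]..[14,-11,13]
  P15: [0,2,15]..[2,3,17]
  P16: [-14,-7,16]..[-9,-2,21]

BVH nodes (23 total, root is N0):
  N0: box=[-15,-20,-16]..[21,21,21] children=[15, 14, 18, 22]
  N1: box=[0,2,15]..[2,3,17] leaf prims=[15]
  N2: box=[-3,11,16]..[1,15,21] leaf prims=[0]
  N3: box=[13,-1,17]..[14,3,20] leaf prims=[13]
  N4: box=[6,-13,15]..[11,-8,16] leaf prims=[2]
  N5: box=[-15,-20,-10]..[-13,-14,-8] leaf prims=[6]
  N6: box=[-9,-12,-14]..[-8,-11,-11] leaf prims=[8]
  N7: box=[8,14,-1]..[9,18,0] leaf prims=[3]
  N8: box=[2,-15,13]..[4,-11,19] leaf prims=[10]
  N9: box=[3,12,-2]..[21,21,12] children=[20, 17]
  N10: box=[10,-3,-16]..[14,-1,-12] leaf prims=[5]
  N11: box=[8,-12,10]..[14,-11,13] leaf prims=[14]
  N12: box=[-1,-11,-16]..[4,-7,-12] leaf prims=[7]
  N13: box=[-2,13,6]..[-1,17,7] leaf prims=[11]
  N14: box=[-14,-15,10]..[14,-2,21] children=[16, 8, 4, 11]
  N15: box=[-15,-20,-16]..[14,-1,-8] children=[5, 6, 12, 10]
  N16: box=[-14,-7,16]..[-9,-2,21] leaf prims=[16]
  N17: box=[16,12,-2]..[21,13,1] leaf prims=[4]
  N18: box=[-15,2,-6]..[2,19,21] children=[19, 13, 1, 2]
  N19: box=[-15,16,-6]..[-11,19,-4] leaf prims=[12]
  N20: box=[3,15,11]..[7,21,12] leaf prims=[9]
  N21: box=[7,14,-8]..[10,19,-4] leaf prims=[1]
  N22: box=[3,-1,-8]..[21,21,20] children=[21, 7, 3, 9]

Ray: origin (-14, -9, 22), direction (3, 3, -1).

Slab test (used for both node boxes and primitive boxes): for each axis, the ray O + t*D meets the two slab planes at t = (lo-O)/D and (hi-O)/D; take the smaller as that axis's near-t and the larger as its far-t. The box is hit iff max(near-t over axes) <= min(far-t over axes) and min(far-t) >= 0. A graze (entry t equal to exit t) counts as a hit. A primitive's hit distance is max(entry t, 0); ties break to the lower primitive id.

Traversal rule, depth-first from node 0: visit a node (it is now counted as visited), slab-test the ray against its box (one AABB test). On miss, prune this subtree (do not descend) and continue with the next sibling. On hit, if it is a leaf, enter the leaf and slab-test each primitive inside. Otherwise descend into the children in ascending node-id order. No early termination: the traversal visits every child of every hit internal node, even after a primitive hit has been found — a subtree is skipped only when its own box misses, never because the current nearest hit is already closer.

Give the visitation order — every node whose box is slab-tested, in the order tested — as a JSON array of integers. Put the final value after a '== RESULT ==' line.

Walk:
N0 x:[-1/3,35/3] y:[-11/3,10] z:[1,38] -> hit [1,10], descend [14, 15, 18, 22]
  N14 x:[0,28/3] y:[-2,7/3] z:[1,12] -> hit [1,7/3], descend [4, 8, 11, 16]
    N4 x:[20/3,25/3] y:[-4/3,1/3] z:[6,7] -> miss, prune
    N8 x:[16/3,6] y:[-2,-2/3] z:[3,9] -> miss, prune
    N11 x:[22/3,28/3] y:[-1,-2/3] z:[9,12] -> miss, prune
    N16 x:[0,5/3] y:[2/3,7/3] z:[1,6] -> hit [1,5/3] leaf, test {P16@t=1}
  N15 x:[-1/3,28/3] y:[-11/3,8/3] z:[30,38] -> miss, prune
  N18 x:[-1/3,16/3] y:[11/3,28/3] z:[1,28] -> hit [11/3,16/3], descend [1, 2, 13, 19]
    N1 x:[14/3,16/3] y:[11/3,4] z:[5,7] -> miss, prune
    N2 x:[11/3,5] y:[20/3,8] z:[1,6] -> miss, prune
    N13 x:[4,13/3] y:[22/3,26/3] z:[15,16] -> miss, prune
    N19 x:[-1/3,1] y:[25/3,28/3] z:[26,28] -> miss, prune
  N22 x:[17/3,35/3] y:[8/3,10] z:[2,30] -> hit [17/3,10], descend [3, 7, 9, 21]
    N3 x:[9,28/3] y:[8/3,4] z:[2,5] -> miss, prune
    N7 x:[22/3,23/3] y:[23/3,9] z:[22,23] -> miss, prune
    N9 x:[17/3,35/3] y:[7,10] z:[10,24] -> hit [10,10], descend [17, 20]
      N17 x:[10,35/3] y:[7,22/3] z:[21,24] -> miss, prune
      N20 x:[17/3,7] y:[8,10] z:[10,11] -> miss, prune
    N21 x:[7,8] y:[23/3,28/3] z:[26,30] -> miss, prune

Visited [0, 14, 4, 8, 11, 16, 15, 18, 1, 2, 13, 19, 22, 3, 7, 9, 17, 20, 21]. Tests: 19 box, 1 leaf. Nearest: P16.

== RESULT ==
[0, 14, 4, 8, 11, 16, 15, 18, 1, 2, 13, 19, 22, 3, 7, 9, 17, 20, 21]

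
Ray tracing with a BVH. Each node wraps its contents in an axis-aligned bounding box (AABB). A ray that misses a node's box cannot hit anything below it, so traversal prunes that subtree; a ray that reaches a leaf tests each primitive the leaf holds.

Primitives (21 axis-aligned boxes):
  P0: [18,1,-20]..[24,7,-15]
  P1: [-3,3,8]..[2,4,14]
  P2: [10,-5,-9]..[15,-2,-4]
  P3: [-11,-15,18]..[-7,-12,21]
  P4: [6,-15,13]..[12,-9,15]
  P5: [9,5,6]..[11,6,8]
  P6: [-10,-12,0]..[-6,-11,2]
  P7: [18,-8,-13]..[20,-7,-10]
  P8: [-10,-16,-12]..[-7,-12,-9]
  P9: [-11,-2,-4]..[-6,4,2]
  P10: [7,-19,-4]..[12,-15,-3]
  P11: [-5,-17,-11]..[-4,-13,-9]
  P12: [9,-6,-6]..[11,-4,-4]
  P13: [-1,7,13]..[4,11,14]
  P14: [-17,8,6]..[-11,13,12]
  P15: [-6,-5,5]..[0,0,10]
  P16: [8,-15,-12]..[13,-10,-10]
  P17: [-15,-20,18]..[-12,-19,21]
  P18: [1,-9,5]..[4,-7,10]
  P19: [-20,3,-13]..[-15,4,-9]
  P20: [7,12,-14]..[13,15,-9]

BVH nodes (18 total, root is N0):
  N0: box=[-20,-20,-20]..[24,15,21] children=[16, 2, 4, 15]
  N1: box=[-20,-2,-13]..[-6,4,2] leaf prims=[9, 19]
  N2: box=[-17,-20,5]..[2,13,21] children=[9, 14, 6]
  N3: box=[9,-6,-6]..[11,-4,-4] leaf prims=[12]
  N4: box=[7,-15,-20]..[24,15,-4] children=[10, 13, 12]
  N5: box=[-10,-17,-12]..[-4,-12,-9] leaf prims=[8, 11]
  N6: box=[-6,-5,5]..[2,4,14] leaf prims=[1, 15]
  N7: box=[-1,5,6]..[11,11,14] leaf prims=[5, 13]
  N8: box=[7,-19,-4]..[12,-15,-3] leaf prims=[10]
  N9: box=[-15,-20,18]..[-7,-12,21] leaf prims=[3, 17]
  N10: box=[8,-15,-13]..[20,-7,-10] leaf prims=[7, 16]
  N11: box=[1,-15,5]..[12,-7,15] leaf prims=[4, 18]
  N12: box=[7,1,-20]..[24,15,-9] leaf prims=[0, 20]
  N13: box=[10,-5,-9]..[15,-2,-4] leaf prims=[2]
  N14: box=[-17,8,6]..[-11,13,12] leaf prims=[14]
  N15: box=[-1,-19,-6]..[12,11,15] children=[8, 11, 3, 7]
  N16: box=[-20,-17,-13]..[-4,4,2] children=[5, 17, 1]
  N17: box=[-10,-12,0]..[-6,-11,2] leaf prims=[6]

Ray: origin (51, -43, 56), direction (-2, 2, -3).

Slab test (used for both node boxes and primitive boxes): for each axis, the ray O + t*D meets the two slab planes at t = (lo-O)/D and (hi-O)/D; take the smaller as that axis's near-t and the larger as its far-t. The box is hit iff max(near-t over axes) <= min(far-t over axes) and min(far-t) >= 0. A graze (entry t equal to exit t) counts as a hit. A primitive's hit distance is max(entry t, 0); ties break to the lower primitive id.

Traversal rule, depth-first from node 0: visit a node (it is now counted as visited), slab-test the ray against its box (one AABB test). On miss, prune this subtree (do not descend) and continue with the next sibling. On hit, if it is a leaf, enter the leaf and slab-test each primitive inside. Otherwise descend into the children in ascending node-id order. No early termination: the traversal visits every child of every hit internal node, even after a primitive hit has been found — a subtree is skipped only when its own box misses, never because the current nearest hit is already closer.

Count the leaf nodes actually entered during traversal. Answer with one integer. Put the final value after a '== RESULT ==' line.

Trace the traversal:
N0 x:[27/2,71/2] y:[23/2,29] z:[35/3,76/3] -> hit [27/2,76/3], descend [2, 4, 15, 16]
  N2 x:[49/2,34] y:[23/2,28] z:[35/3,17] -> miss, prune
  N4 x:[27/2,22] y:[14,29] z:[20,76/3] -> hit [20,22], descend [10, 12, 13]
    N10 x:[31/2,43/2] y:[14,18] z:[22,23] -> miss, prune
    N12 x:[27/2,22] y:[22,29] z:[65/3,76/3] -> hit [22,22] leaf, test {P0(miss), P20(miss)}
    N13 x:[18,41/2] y:[19,41/2] z:[20,65/3] -> hit [20,41/2] leaf, test {P2@t=20}
  N15 x:[39/2,26] y:[12,27] z:[41/3,62/3] -> hit [39/2,62/3], descend [3, 7, 8, 11]
    N3 x:[20,21] y:[37/2,39/2] z:[20,62/3] -> miss, prune
    N7 x:[20,26] y:[24,27] z:[14,50/3] -> miss, prune
    N8 x:[39/2,22] y:[12,14] z:[59/3,20] -> miss, prune
    N11 x:[39/2,25] y:[14,18] z:[41/3,17] -> miss, prune
  N16 x:[55/2,71/2] y:[13,47/2] z:[18,23] -> miss, prune

order=[0, 2, 4, 10, 12, 13, 15, 3, 7, 8, 11, 16]  |boxes|=12  |leaves|=2  hit=P2

== RESULT ==
2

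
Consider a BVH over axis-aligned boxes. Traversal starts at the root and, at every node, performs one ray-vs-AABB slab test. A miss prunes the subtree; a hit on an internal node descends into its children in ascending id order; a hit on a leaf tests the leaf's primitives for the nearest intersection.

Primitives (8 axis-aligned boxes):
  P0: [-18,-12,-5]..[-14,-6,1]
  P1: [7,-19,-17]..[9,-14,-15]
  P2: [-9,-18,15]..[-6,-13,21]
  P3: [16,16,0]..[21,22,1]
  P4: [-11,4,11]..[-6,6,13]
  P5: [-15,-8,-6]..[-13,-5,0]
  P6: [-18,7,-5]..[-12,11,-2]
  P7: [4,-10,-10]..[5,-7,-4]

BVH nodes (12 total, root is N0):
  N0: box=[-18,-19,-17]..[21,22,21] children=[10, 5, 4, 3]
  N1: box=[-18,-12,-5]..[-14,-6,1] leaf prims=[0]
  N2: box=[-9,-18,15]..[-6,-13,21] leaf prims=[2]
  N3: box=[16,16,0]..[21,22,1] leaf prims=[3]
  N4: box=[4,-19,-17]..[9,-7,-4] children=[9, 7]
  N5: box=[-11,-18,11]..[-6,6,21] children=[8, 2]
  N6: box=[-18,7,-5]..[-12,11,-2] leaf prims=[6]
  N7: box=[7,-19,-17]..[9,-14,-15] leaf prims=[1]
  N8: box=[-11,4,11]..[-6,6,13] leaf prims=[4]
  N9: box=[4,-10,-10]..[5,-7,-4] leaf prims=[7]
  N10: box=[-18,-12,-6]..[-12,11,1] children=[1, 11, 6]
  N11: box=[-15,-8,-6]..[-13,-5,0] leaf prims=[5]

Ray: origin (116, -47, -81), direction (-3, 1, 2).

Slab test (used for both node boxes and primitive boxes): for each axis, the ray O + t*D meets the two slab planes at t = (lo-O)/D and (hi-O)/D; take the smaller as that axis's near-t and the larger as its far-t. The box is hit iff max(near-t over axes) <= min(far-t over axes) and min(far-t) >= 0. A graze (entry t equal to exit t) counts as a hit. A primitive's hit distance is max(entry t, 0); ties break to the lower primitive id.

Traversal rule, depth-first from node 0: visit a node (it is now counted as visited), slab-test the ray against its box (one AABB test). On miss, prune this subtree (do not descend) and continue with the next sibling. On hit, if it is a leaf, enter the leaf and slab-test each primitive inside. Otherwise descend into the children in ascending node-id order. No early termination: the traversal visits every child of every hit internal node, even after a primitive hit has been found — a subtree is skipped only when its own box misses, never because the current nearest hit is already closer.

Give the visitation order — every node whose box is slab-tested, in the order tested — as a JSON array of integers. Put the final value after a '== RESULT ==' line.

Traverse from the root:
N0 x:[95/3,134/3] y:[28,69] z:[32,51] -> hit [32,134/3], descend [3, 4, 5, 10]
  N3 x:[95/3,100/3] y:[63,69] z:[81/2,41] -> miss, prune
  N4 x:[107/3,112/3] y:[28,40] z:[32,77/2] -> hit [107/3,112/3], descend [7, 9]
    N7 x:[107/3,109/3] y:[28,33] z:[32,33] -> miss, prune
    N9 x:[37,112/3] y:[37,40] z:[71/2,77/2] -> hit [37,112/3] leaf, test {P7@t=37}
  N5 x:[122/3,127/3] y:[29,53] z:[46,51] -> miss, prune
  N10 x:[128/3,134/3] y:[35,58] z:[75/2,41] -> miss, prune

7 AABB tests over nodes [0, 3, 4, 7, 9, 5, 10]; 1 leaf entered; closest P7.

== RESULT ==
[0, 3, 4, 7, 9, 5, 10]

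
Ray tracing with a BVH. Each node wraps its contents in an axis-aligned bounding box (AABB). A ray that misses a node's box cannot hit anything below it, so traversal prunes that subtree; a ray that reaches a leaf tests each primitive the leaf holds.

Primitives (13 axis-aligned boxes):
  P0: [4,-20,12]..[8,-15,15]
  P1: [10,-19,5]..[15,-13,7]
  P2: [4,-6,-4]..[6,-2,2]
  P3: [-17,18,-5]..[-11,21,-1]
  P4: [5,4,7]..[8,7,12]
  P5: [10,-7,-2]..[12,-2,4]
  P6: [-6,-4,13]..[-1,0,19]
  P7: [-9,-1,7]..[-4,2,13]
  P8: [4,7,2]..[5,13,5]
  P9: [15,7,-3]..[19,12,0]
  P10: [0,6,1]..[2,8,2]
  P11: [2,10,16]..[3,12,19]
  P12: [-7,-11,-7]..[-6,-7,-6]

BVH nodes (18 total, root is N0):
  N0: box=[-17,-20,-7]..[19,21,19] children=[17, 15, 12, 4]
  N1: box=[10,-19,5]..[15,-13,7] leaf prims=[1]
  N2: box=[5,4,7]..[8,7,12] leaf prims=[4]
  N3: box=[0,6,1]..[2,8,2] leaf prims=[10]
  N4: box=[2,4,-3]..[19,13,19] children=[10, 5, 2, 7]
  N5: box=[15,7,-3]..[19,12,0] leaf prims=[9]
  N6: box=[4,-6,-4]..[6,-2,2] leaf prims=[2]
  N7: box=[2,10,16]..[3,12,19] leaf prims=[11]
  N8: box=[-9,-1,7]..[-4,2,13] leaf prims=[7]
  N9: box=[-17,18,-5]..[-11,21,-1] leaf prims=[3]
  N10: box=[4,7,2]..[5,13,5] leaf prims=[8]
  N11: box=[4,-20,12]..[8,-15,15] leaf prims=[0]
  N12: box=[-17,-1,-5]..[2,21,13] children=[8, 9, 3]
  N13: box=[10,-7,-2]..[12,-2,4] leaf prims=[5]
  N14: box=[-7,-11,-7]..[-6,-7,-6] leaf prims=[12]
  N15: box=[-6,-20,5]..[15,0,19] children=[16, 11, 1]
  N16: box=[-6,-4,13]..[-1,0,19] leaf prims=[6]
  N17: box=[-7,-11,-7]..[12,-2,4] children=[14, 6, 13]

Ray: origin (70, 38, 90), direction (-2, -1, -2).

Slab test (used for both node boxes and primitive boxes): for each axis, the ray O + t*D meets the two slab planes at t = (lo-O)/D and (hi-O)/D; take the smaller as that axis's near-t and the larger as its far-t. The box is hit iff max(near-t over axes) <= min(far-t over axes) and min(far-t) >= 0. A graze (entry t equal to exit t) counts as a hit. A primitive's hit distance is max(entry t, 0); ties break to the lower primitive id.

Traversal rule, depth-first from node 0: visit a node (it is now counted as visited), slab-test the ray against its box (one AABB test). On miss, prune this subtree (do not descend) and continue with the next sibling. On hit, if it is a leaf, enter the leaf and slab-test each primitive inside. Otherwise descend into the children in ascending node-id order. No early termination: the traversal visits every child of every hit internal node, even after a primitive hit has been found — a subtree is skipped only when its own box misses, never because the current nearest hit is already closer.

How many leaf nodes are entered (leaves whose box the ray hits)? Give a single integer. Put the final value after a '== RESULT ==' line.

Traverse from the root:
N0 x:[51/2,87/2] y:[17,58] z:[71/2,97/2] -> hit [71/2,87/2], descend [4, 12, 15, 17]
  N4 x:[51/2,34] y:[25,34] z:[71/2,93/2] -> miss, prune
  N12 x:[34,87/2] y:[17,39] z:[77/2,95/2] -> hit [77/2,39], descend [3, 8, 9]
    N3 x:[34,35] y:[30,32] z:[44,89/2] -> miss, prune
    N8 x:[37,79/2] y:[36,39] z:[77/2,83/2] -> hit [77/2,39] leaf, test {P7@t=77/2}
    N9 x:[81/2,87/2] y:[17,20] z:[91/2,95/2] -> miss, prune
  N15 x:[55/2,38] y:[38,58] z:[71/2,85/2] -> hit [38,38], descend [1, 11, 16]
    N1 x:[55/2,30] y:[51,57] z:[83/2,85/2] -> miss, prune
    N11 x:[31,33] y:[53,58] z:[75/2,39] -> miss, prune
    N16 x:[71/2,38] y:[38,42] z:[71/2,77/2] -> hit [38,38] leaf, test {P6@t=38}
  N17 x:[29,77/2] y:[40,49] z:[43,97/2] -> miss, prune

Summary -> nodes [0, 4, 12, 3, 8, 9, 15, 1, 11, 16, 17]; box-tests=11; leaf-entries=2; first=P6

== RESULT ==
2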